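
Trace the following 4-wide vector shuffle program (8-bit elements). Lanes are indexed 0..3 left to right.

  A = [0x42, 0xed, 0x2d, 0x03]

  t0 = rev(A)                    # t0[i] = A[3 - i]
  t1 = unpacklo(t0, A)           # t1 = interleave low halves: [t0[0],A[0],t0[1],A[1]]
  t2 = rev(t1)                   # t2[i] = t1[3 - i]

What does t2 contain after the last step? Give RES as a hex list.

t0 = [0x03, 0x2d, 0xed, 0x42]
t1 = [0x03, 0x42, 0x2d, 0xed]
t2 = [0xed, 0x2d, 0x42, 0x03]

RES = [ 0xed  0x2d  0x42  0x03 ]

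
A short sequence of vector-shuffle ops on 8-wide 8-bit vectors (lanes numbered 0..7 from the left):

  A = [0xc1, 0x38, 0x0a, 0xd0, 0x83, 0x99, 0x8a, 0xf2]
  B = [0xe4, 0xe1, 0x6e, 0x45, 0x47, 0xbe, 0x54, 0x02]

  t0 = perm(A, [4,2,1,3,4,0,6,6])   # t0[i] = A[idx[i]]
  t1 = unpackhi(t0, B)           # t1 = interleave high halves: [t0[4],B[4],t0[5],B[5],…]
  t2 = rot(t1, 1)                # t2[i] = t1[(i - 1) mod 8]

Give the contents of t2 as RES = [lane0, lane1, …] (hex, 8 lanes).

t0 = [0x83, 0x0a, 0x38, 0xd0, 0x83, 0xc1, 0x8a, 0x8a]
t1 = [0x83, 0x47, 0xc1, 0xbe, 0x8a, 0x54, 0x8a, 0x02]
t2 = [0x02, 0x83, 0x47, 0xc1, 0xbe, 0x8a, 0x54, 0x8a]

RES = [ 0x02  0x83  0x47  0xc1  0xbe  0x8a  0x54  0x8a ]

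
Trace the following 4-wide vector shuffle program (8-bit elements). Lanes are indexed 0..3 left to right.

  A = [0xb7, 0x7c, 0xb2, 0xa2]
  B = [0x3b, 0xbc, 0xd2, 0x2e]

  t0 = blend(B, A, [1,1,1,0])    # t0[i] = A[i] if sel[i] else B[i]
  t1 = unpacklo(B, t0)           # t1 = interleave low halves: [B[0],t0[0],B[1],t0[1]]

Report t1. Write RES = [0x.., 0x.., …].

t0 = [0xb7, 0x7c, 0xb2, 0x2e]
t1 = [0x3b, 0xb7, 0xbc, 0x7c]

RES = [ 0x3b  0xb7  0xbc  0x7c ]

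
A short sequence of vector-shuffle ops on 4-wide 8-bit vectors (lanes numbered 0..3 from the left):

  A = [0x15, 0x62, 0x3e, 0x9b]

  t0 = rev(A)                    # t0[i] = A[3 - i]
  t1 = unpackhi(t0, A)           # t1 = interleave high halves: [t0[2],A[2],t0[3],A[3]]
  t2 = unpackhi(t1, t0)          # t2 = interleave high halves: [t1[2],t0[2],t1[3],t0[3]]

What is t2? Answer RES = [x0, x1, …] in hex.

RES = [ 0x15  0x62  0x9b  0x15 ]

→ t0 |9b|3e|62|15|
→ t1 |62|3e|15|9b|
→ t2 |15|62|9b|15|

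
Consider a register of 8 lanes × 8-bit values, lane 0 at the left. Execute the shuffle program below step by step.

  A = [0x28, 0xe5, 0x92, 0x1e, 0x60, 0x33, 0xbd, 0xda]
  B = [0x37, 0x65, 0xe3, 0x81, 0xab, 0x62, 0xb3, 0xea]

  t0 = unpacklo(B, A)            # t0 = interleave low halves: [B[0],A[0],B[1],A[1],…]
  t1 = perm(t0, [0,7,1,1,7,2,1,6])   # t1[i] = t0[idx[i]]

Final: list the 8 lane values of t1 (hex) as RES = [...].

RES = [0x37, 0x1e, 0x28, 0x28, 0x1e, 0x65, 0x28, 0x81]

→ t0 |37|28|65|e5|e3|92|81|1e|
→ t1 |37|1e|28|28|1e|65|28|81|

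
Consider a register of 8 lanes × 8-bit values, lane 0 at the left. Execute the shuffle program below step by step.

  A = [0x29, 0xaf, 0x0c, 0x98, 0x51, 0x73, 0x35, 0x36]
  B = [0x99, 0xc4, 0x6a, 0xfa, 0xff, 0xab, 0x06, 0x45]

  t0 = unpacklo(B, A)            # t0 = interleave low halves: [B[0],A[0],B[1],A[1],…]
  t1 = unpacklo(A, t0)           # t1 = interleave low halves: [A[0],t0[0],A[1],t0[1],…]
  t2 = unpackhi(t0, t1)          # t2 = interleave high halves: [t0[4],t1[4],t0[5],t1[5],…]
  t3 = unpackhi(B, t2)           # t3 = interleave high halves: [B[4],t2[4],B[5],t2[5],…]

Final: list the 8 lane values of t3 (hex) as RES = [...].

RES = [ 0xff  0xfa  0xab  0x98  0x06  0x98  0x45  0xaf ]

t0 = [0x99, 0x29, 0xc4, 0xaf, 0x6a, 0x0c, 0xfa, 0x98]
t1 = [0x29, 0x99, 0xaf, 0x29, 0x0c, 0xc4, 0x98, 0xaf]
t2 = [0x6a, 0x0c, 0x0c, 0xc4, 0xfa, 0x98, 0x98, 0xaf]
t3 = [0xff, 0xfa, 0xab, 0x98, 0x06, 0x98, 0x45, 0xaf]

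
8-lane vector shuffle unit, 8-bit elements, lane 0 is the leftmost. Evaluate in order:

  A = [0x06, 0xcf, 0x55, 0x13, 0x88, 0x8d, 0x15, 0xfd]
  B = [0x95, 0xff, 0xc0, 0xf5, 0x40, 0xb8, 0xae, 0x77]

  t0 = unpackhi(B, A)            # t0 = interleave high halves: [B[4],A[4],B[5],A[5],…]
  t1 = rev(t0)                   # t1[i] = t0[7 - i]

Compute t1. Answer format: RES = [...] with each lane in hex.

RES = [ 0xfd  0x77  0x15  0xae  0x8d  0xb8  0x88  0x40 ]

t0 = [0x40, 0x88, 0xb8, 0x8d, 0xae, 0x15, 0x77, 0xfd]
t1 = [0xfd, 0x77, 0x15, 0xae, 0x8d, 0xb8, 0x88, 0x40]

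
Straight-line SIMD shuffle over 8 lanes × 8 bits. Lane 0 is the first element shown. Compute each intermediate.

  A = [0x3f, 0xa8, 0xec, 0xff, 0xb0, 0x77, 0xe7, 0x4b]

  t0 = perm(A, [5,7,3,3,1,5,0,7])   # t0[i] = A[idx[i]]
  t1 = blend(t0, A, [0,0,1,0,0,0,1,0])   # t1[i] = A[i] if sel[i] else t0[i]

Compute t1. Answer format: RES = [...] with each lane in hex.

  t0: 77 4b ff ff a8 77 3f 4b
  t1: 77 4b ec ff a8 77 e7 4b

RES = [ 0x77  0x4b  0xec  0xff  0xa8  0x77  0xe7  0x4b ]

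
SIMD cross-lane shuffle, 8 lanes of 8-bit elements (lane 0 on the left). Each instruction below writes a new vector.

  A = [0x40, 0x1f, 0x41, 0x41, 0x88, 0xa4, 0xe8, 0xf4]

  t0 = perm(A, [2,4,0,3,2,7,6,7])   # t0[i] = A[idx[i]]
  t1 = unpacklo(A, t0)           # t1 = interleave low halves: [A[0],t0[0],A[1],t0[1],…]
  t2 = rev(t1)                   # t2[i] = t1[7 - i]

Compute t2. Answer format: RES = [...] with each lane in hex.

RES = [0x41, 0x41, 0x40, 0x41, 0x88, 0x1f, 0x41, 0x40]

t0 = [0x41, 0x88, 0x40, 0x41, 0x41, 0xf4, 0xe8, 0xf4]
t1 = [0x40, 0x41, 0x1f, 0x88, 0x41, 0x40, 0x41, 0x41]
t2 = [0x41, 0x41, 0x40, 0x41, 0x88, 0x1f, 0x41, 0x40]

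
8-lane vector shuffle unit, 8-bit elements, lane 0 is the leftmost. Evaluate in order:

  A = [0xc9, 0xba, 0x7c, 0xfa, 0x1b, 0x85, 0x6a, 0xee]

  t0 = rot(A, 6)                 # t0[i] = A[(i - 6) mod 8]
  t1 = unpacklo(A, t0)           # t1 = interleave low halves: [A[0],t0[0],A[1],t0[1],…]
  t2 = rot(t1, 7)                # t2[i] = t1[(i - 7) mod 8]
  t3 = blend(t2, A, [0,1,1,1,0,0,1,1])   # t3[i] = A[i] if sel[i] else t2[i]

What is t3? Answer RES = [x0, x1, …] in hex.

RES = [0x7c, 0xba, 0x7c, 0xfa, 0x1b, 0xfa, 0x6a, 0xee]

→ t0 |7c|fa|1b|85|6a|ee|c9|ba|
→ t1 |c9|7c|ba|fa|7c|1b|fa|85|
→ t2 |7c|ba|fa|7c|1b|fa|85|c9|
→ t3 |7c|ba|7c|fa|1b|fa|6a|ee|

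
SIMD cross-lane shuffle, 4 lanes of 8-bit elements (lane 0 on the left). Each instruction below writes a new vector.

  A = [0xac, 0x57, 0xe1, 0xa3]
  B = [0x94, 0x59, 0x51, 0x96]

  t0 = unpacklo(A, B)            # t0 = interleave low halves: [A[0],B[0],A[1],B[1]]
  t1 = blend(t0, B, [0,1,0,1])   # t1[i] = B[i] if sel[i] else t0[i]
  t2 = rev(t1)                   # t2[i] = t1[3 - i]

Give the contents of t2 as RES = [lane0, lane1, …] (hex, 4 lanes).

  t0: ac 94 57 59
  t1: ac 59 57 96
  t2: 96 57 59 ac

RES = [ 0x96  0x57  0x59  0xac ]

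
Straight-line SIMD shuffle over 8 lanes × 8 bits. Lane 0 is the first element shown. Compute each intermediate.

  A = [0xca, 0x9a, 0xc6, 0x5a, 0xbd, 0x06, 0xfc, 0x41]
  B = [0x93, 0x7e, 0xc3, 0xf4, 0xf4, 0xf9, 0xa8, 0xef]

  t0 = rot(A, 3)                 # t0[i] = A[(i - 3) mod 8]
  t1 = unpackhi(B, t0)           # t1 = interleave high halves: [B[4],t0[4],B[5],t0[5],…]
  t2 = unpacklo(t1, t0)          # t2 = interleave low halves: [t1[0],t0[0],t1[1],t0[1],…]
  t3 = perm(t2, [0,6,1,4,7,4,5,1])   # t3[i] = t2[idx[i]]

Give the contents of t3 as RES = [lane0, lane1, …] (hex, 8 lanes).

→ t0 |06|fc|41|ca|9a|c6|5a|bd|
→ t1 |f4|9a|f9|c6|a8|5a|ef|bd|
→ t2 |f4|06|9a|fc|f9|41|c6|ca|
→ t3 |f4|c6|06|f9|ca|f9|41|06|

RES = [0xf4, 0xc6, 0x06, 0xf9, 0xca, 0xf9, 0x41, 0x06]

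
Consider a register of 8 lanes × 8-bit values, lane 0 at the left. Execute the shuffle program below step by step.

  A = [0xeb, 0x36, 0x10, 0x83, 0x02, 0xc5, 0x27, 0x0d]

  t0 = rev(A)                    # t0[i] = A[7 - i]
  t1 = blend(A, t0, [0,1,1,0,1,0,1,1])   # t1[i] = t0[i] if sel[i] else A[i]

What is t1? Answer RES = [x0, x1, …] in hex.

t0 = [0x0d, 0x27, 0xc5, 0x02, 0x83, 0x10, 0x36, 0xeb]
t1 = [0xeb, 0x27, 0xc5, 0x83, 0x83, 0xc5, 0x36, 0xeb]

RES = [ 0xeb  0x27  0xc5  0x83  0x83  0xc5  0x36  0xeb ]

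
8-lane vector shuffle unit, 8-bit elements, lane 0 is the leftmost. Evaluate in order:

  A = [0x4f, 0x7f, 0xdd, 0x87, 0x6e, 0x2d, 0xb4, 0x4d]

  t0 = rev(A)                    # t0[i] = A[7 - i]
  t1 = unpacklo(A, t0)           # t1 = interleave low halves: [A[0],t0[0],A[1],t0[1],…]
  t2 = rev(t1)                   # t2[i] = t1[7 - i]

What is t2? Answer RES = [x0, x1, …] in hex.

  t0: 4d b4 2d 6e 87 dd 7f 4f
  t1: 4f 4d 7f b4 dd 2d 87 6e
  t2: 6e 87 2d dd b4 7f 4d 4f

RES = [ 0x6e  0x87  0x2d  0xdd  0xb4  0x7f  0x4d  0x4f ]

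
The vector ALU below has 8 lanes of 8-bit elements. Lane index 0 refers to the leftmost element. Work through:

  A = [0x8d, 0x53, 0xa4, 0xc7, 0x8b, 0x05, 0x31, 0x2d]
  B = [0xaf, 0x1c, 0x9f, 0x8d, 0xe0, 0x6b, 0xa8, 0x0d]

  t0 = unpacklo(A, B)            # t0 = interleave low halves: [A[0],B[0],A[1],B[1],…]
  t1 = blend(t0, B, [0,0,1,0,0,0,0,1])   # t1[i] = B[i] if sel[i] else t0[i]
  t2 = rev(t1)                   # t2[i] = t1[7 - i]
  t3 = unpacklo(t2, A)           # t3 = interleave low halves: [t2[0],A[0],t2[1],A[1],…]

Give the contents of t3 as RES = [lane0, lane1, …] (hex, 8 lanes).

RES = [0x0d, 0x8d, 0xc7, 0x53, 0x9f, 0xa4, 0xa4, 0xc7]

t0 = [0x8d, 0xaf, 0x53, 0x1c, 0xa4, 0x9f, 0xc7, 0x8d]
t1 = [0x8d, 0xaf, 0x9f, 0x1c, 0xa4, 0x9f, 0xc7, 0x0d]
t2 = [0x0d, 0xc7, 0x9f, 0xa4, 0x1c, 0x9f, 0xaf, 0x8d]
t3 = [0x0d, 0x8d, 0xc7, 0x53, 0x9f, 0xa4, 0xa4, 0xc7]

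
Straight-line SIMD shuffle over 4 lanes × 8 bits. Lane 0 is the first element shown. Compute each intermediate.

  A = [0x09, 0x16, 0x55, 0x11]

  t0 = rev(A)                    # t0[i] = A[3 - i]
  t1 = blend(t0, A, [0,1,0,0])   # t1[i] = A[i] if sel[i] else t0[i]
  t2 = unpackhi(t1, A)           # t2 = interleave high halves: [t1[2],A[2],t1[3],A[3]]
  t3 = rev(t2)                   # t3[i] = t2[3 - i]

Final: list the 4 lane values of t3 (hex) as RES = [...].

RES = [0x11, 0x09, 0x55, 0x16]

→ t0 |11|55|16|09|
→ t1 |11|16|16|09|
→ t2 |16|55|09|11|
→ t3 |11|09|55|16|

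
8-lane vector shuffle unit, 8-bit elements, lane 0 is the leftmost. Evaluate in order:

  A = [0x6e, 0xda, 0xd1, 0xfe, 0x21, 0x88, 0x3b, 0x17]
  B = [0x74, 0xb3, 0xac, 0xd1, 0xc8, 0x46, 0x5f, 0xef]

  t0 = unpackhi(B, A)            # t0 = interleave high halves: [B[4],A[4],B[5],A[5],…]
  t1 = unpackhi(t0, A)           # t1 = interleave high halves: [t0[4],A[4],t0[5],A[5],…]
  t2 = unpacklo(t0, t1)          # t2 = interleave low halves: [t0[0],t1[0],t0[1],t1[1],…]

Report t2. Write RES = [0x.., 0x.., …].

t0 = [0xc8, 0x21, 0x46, 0x88, 0x5f, 0x3b, 0xef, 0x17]
t1 = [0x5f, 0x21, 0x3b, 0x88, 0xef, 0x3b, 0x17, 0x17]
t2 = [0xc8, 0x5f, 0x21, 0x21, 0x46, 0x3b, 0x88, 0x88]

RES = [ 0xc8  0x5f  0x21  0x21  0x46  0x3b  0x88  0x88 ]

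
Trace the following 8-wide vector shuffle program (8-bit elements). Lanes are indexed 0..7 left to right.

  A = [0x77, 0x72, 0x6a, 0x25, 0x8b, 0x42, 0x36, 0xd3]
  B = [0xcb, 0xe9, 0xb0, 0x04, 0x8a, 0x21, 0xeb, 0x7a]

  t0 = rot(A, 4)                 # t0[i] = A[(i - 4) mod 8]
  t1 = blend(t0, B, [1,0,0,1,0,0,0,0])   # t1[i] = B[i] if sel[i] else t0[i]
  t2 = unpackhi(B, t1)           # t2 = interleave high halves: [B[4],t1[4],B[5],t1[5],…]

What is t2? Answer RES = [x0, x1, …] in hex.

RES = [ 0x8a  0x77  0x21  0x72  0xeb  0x6a  0x7a  0x25 ]

→ t0 |8b|42|36|d3|77|72|6a|25|
→ t1 |cb|42|36|04|77|72|6a|25|
→ t2 |8a|77|21|72|eb|6a|7a|25|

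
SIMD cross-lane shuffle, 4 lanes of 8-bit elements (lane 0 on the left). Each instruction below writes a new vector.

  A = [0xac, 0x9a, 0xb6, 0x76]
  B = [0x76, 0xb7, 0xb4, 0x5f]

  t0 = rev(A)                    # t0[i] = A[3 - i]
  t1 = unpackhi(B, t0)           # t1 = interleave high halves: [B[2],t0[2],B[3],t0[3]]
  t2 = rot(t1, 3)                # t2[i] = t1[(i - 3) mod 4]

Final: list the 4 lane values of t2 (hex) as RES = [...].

RES = [ 0x9a  0x5f  0xac  0xb4 ]

t0 = [0x76, 0xb6, 0x9a, 0xac]
t1 = [0xb4, 0x9a, 0x5f, 0xac]
t2 = [0x9a, 0x5f, 0xac, 0xb4]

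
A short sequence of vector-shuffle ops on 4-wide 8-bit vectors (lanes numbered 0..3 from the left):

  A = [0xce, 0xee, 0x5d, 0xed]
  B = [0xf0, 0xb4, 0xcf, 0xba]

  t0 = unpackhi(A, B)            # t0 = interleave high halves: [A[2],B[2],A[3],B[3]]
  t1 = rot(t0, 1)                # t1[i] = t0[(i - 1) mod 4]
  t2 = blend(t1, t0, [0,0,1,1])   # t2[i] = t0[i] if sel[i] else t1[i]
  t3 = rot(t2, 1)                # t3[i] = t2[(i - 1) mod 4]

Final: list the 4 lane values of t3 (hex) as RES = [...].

t0 = [0x5d, 0xcf, 0xed, 0xba]
t1 = [0xba, 0x5d, 0xcf, 0xed]
t2 = [0xba, 0x5d, 0xed, 0xba]
t3 = [0xba, 0xba, 0x5d, 0xed]

RES = [0xba, 0xba, 0x5d, 0xed]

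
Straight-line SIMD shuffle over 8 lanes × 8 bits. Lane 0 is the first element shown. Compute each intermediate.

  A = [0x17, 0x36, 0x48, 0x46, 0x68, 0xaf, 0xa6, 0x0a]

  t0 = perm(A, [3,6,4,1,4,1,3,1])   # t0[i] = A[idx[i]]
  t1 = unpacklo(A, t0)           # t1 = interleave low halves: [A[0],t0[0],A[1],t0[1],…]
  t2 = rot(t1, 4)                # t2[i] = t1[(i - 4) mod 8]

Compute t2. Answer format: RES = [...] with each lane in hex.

RES = [ 0x48  0x68  0x46  0x36  0x17  0x46  0x36  0xa6 ]

→ t0 |46|a6|68|36|68|36|46|36|
→ t1 |17|46|36|a6|48|68|46|36|
→ t2 |48|68|46|36|17|46|36|a6|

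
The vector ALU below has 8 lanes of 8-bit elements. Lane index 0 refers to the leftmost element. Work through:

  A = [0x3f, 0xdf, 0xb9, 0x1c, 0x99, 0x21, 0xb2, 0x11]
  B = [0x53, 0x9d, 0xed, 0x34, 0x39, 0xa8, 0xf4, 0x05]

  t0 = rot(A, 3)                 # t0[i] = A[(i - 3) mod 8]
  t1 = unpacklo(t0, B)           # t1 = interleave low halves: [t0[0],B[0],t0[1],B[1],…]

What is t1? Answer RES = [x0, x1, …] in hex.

→ t0 |21|b2|11|3f|df|b9|1c|99|
→ t1 |21|53|b2|9d|11|ed|3f|34|

RES = [ 0x21  0x53  0xb2  0x9d  0x11  0xed  0x3f  0x34 ]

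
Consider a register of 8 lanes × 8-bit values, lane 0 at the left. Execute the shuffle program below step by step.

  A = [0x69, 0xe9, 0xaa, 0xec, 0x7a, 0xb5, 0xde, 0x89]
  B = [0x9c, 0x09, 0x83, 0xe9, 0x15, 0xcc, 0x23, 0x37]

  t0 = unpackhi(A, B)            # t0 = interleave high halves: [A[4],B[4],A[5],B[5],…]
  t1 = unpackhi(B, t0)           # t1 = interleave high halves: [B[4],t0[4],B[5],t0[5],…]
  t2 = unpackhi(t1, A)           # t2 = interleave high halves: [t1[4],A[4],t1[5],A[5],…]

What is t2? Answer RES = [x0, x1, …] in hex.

t0 = [0x7a, 0x15, 0xb5, 0xcc, 0xde, 0x23, 0x89, 0x37]
t1 = [0x15, 0xde, 0xcc, 0x23, 0x23, 0x89, 0x37, 0x37]
t2 = [0x23, 0x7a, 0x89, 0xb5, 0x37, 0xde, 0x37, 0x89]

RES = [0x23, 0x7a, 0x89, 0xb5, 0x37, 0xde, 0x37, 0x89]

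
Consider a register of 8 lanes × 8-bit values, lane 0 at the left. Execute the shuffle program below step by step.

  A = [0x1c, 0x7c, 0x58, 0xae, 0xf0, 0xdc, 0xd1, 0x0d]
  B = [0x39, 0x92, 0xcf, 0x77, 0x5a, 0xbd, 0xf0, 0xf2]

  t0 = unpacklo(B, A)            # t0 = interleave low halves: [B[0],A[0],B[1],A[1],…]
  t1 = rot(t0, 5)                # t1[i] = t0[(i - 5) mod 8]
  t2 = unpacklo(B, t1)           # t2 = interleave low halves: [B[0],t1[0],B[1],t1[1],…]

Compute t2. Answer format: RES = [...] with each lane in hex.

→ t0 |39|1c|92|7c|cf|58|77|ae|
→ t1 |7c|cf|58|77|ae|39|1c|92|
→ t2 |39|7c|92|cf|cf|58|77|77|

RES = [0x39, 0x7c, 0x92, 0xcf, 0xcf, 0x58, 0x77, 0x77]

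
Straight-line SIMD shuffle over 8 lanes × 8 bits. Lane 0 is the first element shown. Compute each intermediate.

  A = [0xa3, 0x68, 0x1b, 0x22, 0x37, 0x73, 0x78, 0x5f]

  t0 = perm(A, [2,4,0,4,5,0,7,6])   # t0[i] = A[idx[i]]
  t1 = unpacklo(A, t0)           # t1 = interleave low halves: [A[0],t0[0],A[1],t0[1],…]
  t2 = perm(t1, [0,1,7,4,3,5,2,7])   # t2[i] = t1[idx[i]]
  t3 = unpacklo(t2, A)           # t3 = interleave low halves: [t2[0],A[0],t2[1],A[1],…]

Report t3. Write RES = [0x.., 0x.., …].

  t0: 1b 37 a3 37 73 a3 5f 78
  t1: a3 1b 68 37 1b a3 22 37
  t2: a3 1b 37 1b 37 a3 68 37
  t3: a3 a3 1b 68 37 1b 1b 22

RES = [ 0xa3  0xa3  0x1b  0x68  0x37  0x1b  0x1b  0x22 ]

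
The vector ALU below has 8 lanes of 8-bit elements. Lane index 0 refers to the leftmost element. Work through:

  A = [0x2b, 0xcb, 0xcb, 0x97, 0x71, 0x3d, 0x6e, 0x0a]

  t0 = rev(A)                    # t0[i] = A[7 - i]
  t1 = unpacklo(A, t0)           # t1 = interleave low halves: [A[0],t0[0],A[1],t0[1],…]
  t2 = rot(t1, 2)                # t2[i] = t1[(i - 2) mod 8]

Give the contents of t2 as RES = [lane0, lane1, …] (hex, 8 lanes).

RES = [ 0x97  0x71  0x2b  0x0a  0xcb  0x6e  0xcb  0x3d ]

  t0: 0a 6e 3d 71 97 cb cb 2b
  t1: 2b 0a cb 6e cb 3d 97 71
  t2: 97 71 2b 0a cb 6e cb 3d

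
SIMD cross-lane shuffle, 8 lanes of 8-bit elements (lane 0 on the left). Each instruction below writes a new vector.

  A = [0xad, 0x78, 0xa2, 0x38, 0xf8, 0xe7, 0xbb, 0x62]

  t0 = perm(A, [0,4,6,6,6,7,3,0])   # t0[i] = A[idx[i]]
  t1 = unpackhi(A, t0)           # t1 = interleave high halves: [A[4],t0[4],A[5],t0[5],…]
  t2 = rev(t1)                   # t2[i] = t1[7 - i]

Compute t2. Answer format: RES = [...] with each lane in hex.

RES = [ 0xad  0x62  0x38  0xbb  0x62  0xe7  0xbb  0xf8 ]

t0 = [0xad, 0xf8, 0xbb, 0xbb, 0xbb, 0x62, 0x38, 0xad]
t1 = [0xf8, 0xbb, 0xe7, 0x62, 0xbb, 0x38, 0x62, 0xad]
t2 = [0xad, 0x62, 0x38, 0xbb, 0x62, 0xe7, 0xbb, 0xf8]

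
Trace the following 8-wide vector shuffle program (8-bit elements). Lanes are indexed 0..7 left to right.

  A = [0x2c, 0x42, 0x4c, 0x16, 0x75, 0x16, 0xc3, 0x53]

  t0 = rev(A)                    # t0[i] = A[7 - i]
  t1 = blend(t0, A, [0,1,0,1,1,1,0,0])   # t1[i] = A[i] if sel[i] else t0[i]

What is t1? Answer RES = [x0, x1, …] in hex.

RES = [0x53, 0x42, 0x16, 0x16, 0x75, 0x16, 0x42, 0x2c]

t0 = [0x53, 0xc3, 0x16, 0x75, 0x16, 0x4c, 0x42, 0x2c]
t1 = [0x53, 0x42, 0x16, 0x16, 0x75, 0x16, 0x42, 0x2c]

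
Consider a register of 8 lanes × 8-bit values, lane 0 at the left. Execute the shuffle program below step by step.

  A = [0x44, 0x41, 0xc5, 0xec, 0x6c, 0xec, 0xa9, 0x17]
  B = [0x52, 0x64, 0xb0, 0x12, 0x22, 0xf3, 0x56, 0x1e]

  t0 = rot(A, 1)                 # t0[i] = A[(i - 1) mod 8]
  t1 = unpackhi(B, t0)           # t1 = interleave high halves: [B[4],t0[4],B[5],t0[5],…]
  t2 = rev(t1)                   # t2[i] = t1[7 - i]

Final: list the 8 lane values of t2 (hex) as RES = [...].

RES = [ 0xa9  0x1e  0xec  0x56  0x6c  0xf3  0xec  0x22 ]

t0 = [0x17, 0x44, 0x41, 0xc5, 0xec, 0x6c, 0xec, 0xa9]
t1 = [0x22, 0xec, 0xf3, 0x6c, 0x56, 0xec, 0x1e, 0xa9]
t2 = [0xa9, 0x1e, 0xec, 0x56, 0x6c, 0xf3, 0xec, 0x22]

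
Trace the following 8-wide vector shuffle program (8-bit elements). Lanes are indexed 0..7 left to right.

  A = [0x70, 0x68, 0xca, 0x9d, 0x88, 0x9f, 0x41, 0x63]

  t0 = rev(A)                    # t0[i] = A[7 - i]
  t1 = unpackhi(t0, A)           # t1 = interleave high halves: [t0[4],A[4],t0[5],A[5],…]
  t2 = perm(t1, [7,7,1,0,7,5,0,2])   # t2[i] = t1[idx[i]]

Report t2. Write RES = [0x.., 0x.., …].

RES = [0x63, 0x63, 0x88, 0x9d, 0x63, 0x41, 0x9d, 0xca]

t0 = [0x63, 0x41, 0x9f, 0x88, 0x9d, 0xca, 0x68, 0x70]
t1 = [0x9d, 0x88, 0xca, 0x9f, 0x68, 0x41, 0x70, 0x63]
t2 = [0x63, 0x63, 0x88, 0x9d, 0x63, 0x41, 0x9d, 0xca]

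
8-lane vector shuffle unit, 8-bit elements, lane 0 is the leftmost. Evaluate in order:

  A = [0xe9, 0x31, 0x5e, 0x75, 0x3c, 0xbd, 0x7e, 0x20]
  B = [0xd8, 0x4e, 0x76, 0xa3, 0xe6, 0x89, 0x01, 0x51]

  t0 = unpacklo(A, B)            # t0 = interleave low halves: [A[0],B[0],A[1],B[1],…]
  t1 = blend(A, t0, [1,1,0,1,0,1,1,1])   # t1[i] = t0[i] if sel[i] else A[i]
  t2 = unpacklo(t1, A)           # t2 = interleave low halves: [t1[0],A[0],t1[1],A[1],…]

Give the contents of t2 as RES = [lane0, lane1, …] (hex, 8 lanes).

RES = [ 0xe9  0xe9  0xd8  0x31  0x5e  0x5e  0x4e  0x75 ]

  t0: e9 d8 31 4e 5e 76 75 a3
  t1: e9 d8 5e 4e 3c 76 75 a3
  t2: e9 e9 d8 31 5e 5e 4e 75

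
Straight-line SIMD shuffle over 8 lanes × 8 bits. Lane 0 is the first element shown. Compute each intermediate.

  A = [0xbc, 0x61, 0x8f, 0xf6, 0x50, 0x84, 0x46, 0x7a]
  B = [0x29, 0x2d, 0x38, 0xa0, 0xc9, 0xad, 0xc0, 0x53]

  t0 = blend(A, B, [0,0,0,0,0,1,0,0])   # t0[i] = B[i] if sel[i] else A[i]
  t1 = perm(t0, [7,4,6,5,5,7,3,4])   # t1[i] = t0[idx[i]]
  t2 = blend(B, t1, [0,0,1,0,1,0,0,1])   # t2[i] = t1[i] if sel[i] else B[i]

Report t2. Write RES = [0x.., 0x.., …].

  t0: bc 61 8f f6 50 ad 46 7a
  t1: 7a 50 46 ad ad 7a f6 50
  t2: 29 2d 46 a0 ad ad c0 50

RES = [ 0x29  0x2d  0x46  0xa0  0xad  0xad  0xc0  0x50 ]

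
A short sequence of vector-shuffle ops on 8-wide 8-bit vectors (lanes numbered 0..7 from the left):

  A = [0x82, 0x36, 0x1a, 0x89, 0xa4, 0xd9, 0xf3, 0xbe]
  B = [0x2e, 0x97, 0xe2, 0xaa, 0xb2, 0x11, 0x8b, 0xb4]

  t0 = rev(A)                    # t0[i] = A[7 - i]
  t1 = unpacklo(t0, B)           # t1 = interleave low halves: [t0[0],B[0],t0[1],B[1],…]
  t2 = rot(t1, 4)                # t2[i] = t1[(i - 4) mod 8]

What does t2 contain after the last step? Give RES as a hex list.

→ t0 |be|f3|d9|a4|89|1a|36|82|
→ t1 |be|2e|f3|97|d9|e2|a4|aa|
→ t2 |d9|e2|a4|aa|be|2e|f3|97|

RES = [ 0xd9  0xe2  0xa4  0xaa  0xbe  0x2e  0xf3  0x97 ]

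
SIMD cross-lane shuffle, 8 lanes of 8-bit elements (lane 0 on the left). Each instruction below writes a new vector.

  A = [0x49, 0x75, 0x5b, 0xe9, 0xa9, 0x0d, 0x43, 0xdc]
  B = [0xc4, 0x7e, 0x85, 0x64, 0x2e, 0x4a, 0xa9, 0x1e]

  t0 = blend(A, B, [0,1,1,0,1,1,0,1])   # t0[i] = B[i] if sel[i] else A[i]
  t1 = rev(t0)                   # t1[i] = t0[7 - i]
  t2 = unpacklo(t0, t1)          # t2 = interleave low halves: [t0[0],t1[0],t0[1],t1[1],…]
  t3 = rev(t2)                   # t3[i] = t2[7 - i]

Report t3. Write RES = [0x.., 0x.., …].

→ t0 |49|7e|85|e9|2e|4a|43|1e|
→ t1 |1e|43|4a|2e|e9|85|7e|49|
→ t2 |49|1e|7e|43|85|4a|e9|2e|
→ t3 |2e|e9|4a|85|43|7e|1e|49|

RES = [ 0x2e  0xe9  0x4a  0x85  0x43  0x7e  0x1e  0x49 ]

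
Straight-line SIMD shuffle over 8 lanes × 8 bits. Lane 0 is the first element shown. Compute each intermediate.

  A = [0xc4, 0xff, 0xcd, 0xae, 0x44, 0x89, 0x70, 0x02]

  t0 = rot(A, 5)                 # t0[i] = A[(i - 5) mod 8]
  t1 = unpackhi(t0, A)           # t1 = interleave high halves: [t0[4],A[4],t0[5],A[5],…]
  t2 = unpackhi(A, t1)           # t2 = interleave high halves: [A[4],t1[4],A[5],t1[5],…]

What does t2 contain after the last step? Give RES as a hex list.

RES = [ 0x44  0xff  0x89  0x70  0x70  0xcd  0x02  0x02 ]

t0 = [0xae, 0x44, 0x89, 0x70, 0x02, 0xc4, 0xff, 0xcd]
t1 = [0x02, 0x44, 0xc4, 0x89, 0xff, 0x70, 0xcd, 0x02]
t2 = [0x44, 0xff, 0x89, 0x70, 0x70, 0xcd, 0x02, 0x02]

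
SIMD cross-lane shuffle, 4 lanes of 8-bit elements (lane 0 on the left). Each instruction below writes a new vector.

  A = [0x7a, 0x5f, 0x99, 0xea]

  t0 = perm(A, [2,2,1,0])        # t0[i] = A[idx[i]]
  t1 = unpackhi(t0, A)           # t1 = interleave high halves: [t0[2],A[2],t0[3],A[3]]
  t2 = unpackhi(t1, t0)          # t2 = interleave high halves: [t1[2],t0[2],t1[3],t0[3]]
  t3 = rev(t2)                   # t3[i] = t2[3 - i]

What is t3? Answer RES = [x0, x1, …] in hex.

  t0: 99 99 5f 7a
  t1: 5f 99 7a ea
  t2: 7a 5f ea 7a
  t3: 7a ea 5f 7a

RES = [ 0x7a  0xea  0x5f  0x7a ]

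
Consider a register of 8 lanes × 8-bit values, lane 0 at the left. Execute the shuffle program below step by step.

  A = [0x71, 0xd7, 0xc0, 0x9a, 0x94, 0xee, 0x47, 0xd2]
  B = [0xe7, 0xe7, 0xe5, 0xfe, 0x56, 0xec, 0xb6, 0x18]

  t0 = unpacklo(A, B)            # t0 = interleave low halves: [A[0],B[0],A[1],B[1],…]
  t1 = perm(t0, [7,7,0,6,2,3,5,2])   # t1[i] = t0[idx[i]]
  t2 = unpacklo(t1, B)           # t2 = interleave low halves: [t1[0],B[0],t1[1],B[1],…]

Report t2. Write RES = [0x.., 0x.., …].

RES = [ 0xfe  0xe7  0xfe  0xe7  0x71  0xe5  0x9a  0xfe ]

t0 = [0x71, 0xe7, 0xd7, 0xe7, 0xc0, 0xe5, 0x9a, 0xfe]
t1 = [0xfe, 0xfe, 0x71, 0x9a, 0xd7, 0xe7, 0xe5, 0xd7]
t2 = [0xfe, 0xe7, 0xfe, 0xe7, 0x71, 0xe5, 0x9a, 0xfe]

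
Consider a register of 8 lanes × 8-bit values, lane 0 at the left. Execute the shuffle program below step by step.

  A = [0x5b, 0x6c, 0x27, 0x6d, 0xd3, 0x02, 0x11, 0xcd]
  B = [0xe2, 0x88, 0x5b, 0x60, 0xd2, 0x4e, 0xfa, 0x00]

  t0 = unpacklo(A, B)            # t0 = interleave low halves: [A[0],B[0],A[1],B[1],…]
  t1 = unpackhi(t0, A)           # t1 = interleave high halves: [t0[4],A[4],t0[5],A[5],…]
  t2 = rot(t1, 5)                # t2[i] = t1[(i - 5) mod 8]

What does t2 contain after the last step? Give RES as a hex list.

RES = [0x02, 0x6d, 0x11, 0x60, 0xcd, 0x27, 0xd3, 0x5b]

→ t0 |5b|e2|6c|88|27|5b|6d|60|
→ t1 |27|d3|5b|02|6d|11|60|cd|
→ t2 |02|6d|11|60|cd|27|d3|5b|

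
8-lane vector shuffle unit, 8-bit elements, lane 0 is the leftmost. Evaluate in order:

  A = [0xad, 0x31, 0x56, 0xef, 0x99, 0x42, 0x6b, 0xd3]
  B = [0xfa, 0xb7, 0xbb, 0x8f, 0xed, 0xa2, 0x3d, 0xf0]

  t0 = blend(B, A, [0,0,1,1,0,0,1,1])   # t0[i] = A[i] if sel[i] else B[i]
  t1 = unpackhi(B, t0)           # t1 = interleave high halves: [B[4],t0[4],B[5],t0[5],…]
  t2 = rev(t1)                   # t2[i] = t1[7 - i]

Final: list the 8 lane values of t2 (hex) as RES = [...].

t0 = [0xfa, 0xb7, 0x56, 0xef, 0xed, 0xa2, 0x6b, 0xd3]
t1 = [0xed, 0xed, 0xa2, 0xa2, 0x3d, 0x6b, 0xf0, 0xd3]
t2 = [0xd3, 0xf0, 0x6b, 0x3d, 0xa2, 0xa2, 0xed, 0xed]

RES = [0xd3, 0xf0, 0x6b, 0x3d, 0xa2, 0xa2, 0xed, 0xed]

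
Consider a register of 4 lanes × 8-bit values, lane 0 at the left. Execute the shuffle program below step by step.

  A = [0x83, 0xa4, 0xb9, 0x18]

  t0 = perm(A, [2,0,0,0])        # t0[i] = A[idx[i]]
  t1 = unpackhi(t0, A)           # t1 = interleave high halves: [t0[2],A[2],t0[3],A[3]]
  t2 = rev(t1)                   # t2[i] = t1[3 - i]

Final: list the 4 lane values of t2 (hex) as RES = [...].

t0 = [0xb9, 0x83, 0x83, 0x83]
t1 = [0x83, 0xb9, 0x83, 0x18]
t2 = [0x18, 0x83, 0xb9, 0x83]

RES = [ 0x18  0x83  0xb9  0x83 ]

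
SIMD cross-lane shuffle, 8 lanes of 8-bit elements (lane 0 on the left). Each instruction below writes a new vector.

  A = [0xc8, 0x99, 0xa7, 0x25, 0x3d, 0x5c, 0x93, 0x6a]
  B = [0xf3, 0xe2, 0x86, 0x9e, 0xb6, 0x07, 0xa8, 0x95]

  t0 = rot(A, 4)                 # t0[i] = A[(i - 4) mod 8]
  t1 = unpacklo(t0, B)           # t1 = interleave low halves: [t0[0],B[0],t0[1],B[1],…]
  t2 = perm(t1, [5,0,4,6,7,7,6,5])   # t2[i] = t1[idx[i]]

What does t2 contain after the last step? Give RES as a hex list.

RES = [ 0x86  0x3d  0x93  0x6a  0x9e  0x9e  0x6a  0x86 ]

t0 = [0x3d, 0x5c, 0x93, 0x6a, 0xc8, 0x99, 0xa7, 0x25]
t1 = [0x3d, 0xf3, 0x5c, 0xe2, 0x93, 0x86, 0x6a, 0x9e]
t2 = [0x86, 0x3d, 0x93, 0x6a, 0x9e, 0x9e, 0x6a, 0x86]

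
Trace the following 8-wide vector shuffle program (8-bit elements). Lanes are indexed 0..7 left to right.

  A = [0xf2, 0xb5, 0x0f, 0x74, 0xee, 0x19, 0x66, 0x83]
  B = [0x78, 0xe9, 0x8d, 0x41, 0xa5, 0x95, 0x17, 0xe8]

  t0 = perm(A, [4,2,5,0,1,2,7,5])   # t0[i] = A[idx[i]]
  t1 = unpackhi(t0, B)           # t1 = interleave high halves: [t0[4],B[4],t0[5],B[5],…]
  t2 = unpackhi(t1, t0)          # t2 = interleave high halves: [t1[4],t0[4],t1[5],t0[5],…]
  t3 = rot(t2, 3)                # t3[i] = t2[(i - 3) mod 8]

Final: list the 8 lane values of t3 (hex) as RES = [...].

→ t0 |ee|0f|19|f2|b5|0f|83|19|
→ t1 |b5|a5|0f|95|83|17|19|e8|
→ t2 |83|b5|17|0f|19|83|e8|19|
→ t3 |83|e8|19|83|b5|17|0f|19|

RES = [0x83, 0xe8, 0x19, 0x83, 0xb5, 0x17, 0x0f, 0x19]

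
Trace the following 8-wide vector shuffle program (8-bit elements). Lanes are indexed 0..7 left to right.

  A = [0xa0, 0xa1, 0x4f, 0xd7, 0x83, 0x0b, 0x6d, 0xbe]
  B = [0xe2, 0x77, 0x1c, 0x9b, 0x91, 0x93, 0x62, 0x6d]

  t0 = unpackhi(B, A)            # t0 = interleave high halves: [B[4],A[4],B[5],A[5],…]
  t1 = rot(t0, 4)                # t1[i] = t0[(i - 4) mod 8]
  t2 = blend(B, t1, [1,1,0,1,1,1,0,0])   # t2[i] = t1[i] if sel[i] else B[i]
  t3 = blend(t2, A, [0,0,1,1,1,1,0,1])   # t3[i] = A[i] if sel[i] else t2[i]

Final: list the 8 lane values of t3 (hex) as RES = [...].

RES = [0x62, 0x6d, 0x4f, 0xd7, 0x83, 0x0b, 0x62, 0xbe]

  t0: 91 83 93 0b 62 6d 6d be
  t1: 62 6d 6d be 91 83 93 0b
  t2: 62 6d 1c be 91 83 62 6d
  t3: 62 6d 4f d7 83 0b 62 be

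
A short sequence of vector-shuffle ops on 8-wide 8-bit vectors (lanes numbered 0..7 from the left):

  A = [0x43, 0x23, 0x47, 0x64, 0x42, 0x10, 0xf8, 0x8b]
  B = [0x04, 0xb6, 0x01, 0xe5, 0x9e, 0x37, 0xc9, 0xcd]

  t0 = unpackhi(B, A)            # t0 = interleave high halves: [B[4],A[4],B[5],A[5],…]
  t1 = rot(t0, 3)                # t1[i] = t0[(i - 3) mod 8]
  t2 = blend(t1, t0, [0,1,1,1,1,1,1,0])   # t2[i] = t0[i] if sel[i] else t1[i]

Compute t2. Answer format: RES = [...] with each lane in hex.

→ t0 |9e|42|37|10|c9|f8|cd|8b|
→ t1 |f8|cd|8b|9e|42|37|10|c9|
→ t2 |f8|42|37|10|c9|f8|cd|c9|

RES = [ 0xf8  0x42  0x37  0x10  0xc9  0xf8  0xcd  0xc9 ]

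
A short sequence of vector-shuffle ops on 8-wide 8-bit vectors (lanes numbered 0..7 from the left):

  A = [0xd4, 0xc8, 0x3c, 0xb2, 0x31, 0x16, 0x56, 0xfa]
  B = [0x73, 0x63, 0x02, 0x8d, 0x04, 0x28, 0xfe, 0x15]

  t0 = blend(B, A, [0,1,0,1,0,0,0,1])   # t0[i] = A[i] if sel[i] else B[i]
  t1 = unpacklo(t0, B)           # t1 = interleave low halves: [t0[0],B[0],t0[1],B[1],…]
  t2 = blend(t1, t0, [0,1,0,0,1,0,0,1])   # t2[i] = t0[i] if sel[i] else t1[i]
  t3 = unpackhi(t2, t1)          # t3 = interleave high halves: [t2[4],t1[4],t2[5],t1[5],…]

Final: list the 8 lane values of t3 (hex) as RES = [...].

RES = [0x04, 0x02, 0x02, 0x02, 0xb2, 0xb2, 0xfa, 0x8d]

→ t0 |73|c8|02|b2|04|28|fe|fa|
→ t1 |73|73|c8|63|02|02|b2|8d|
→ t2 |73|c8|c8|63|04|02|b2|fa|
→ t3 |04|02|02|02|b2|b2|fa|8d|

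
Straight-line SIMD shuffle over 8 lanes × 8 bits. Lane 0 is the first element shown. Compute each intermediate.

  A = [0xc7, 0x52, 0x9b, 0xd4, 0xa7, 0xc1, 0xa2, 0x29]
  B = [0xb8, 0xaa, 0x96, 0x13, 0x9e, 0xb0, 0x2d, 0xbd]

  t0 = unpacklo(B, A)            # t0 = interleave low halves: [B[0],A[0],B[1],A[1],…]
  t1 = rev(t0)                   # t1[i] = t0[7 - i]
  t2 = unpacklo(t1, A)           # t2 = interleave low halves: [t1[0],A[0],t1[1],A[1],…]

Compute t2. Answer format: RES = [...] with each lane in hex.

→ t0 |b8|c7|aa|52|96|9b|13|d4|
→ t1 |d4|13|9b|96|52|aa|c7|b8|
→ t2 |d4|c7|13|52|9b|9b|96|d4|

RES = [0xd4, 0xc7, 0x13, 0x52, 0x9b, 0x9b, 0x96, 0xd4]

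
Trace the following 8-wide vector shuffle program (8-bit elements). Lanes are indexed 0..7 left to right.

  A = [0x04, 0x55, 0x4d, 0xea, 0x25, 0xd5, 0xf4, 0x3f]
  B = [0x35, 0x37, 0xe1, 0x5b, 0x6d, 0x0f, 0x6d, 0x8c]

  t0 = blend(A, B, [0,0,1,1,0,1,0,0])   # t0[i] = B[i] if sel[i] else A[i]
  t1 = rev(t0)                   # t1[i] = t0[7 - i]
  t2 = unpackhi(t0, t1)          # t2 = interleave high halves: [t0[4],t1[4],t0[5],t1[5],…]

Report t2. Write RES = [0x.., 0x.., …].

RES = [0x25, 0x5b, 0x0f, 0xe1, 0xf4, 0x55, 0x3f, 0x04]

  t0: 04 55 e1 5b 25 0f f4 3f
  t1: 3f f4 0f 25 5b e1 55 04
  t2: 25 5b 0f e1 f4 55 3f 04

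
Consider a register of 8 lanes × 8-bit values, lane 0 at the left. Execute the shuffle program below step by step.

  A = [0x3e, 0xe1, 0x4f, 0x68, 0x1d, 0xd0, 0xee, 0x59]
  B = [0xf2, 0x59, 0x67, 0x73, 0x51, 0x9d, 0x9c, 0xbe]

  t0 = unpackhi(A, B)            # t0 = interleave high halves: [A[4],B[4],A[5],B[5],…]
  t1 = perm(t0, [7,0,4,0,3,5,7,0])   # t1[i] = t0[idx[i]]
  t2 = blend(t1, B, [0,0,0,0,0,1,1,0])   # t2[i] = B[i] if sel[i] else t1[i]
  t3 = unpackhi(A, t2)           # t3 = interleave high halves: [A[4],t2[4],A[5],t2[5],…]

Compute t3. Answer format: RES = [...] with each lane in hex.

→ t0 |1d|51|d0|9d|ee|9c|59|be|
→ t1 |be|1d|ee|1d|9d|9c|be|1d|
→ t2 |be|1d|ee|1d|9d|9d|9c|1d|
→ t3 |1d|9d|d0|9d|ee|9c|59|1d|

RES = [ 0x1d  0x9d  0xd0  0x9d  0xee  0x9c  0x59  0x1d ]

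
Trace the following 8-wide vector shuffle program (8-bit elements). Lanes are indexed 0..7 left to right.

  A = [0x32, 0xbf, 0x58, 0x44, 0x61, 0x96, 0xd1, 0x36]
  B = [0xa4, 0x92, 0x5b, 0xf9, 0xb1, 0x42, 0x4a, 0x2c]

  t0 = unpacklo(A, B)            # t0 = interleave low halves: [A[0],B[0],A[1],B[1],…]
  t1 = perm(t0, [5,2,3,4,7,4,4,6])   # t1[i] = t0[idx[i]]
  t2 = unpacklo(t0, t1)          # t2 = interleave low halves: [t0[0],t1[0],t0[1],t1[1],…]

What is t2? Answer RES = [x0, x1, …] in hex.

t0 = [0x32, 0xa4, 0xbf, 0x92, 0x58, 0x5b, 0x44, 0xf9]
t1 = [0x5b, 0xbf, 0x92, 0x58, 0xf9, 0x58, 0x58, 0x44]
t2 = [0x32, 0x5b, 0xa4, 0xbf, 0xbf, 0x92, 0x92, 0x58]

RES = [ 0x32  0x5b  0xa4  0xbf  0xbf  0x92  0x92  0x58 ]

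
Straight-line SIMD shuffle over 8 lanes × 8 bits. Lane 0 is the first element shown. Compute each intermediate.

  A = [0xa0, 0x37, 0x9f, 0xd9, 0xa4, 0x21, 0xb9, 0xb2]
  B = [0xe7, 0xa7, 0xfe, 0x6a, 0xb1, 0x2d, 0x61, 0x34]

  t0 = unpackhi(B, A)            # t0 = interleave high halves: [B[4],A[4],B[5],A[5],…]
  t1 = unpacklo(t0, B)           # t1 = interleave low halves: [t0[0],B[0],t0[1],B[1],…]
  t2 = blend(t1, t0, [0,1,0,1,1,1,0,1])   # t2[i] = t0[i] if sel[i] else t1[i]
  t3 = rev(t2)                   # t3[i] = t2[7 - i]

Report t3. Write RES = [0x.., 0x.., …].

→ t0 |b1|a4|2d|21|61|b9|34|b2|
→ t1 |b1|e7|a4|a7|2d|fe|21|6a|
→ t2 |b1|a4|a4|21|61|b9|21|b2|
→ t3 |b2|21|b9|61|21|a4|a4|b1|

RES = [0xb2, 0x21, 0xb9, 0x61, 0x21, 0xa4, 0xa4, 0xb1]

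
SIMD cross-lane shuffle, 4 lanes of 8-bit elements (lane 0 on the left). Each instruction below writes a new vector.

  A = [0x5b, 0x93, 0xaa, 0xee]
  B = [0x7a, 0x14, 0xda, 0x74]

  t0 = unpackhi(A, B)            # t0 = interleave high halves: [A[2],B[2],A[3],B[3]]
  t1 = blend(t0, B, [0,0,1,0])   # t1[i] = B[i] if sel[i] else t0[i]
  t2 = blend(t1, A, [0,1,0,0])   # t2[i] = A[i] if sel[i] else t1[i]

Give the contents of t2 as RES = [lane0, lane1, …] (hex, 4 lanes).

  t0: aa da ee 74
  t1: aa da da 74
  t2: aa 93 da 74

RES = [ 0xaa  0x93  0xda  0x74 ]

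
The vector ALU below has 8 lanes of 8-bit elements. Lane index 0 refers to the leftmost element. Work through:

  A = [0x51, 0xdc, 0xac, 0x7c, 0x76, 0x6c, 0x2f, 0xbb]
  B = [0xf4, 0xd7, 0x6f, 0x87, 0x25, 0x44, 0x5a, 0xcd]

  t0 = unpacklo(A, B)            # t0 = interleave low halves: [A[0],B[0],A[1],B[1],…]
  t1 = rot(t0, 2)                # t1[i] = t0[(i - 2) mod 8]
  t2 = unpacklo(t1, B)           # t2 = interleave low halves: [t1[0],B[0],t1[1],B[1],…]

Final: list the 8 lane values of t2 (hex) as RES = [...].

RES = [0x7c, 0xf4, 0x87, 0xd7, 0x51, 0x6f, 0xf4, 0x87]

→ t0 |51|f4|dc|d7|ac|6f|7c|87|
→ t1 |7c|87|51|f4|dc|d7|ac|6f|
→ t2 |7c|f4|87|d7|51|6f|f4|87|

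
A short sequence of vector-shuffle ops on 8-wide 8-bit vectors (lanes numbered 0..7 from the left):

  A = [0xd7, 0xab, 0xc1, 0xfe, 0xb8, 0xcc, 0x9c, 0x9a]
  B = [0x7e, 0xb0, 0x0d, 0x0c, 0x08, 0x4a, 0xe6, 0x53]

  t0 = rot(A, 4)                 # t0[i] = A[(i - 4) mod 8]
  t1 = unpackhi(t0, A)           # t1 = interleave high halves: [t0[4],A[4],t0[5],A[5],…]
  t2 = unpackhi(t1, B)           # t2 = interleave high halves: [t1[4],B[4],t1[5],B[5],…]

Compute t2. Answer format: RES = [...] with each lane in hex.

→ t0 |b8|cc|9c|9a|d7|ab|c1|fe|
→ t1 |d7|b8|ab|cc|c1|9c|fe|9a|
→ t2 |c1|08|9c|4a|fe|e6|9a|53|

RES = [ 0xc1  0x08  0x9c  0x4a  0xfe  0xe6  0x9a  0x53 ]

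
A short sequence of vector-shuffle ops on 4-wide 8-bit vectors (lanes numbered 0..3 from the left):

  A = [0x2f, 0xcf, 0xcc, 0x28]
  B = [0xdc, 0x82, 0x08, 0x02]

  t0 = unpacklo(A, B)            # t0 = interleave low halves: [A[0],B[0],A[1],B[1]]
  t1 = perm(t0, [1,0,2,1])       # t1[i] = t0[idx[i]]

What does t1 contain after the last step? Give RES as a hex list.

RES = [0xdc, 0x2f, 0xcf, 0xdc]

→ t0 |2f|dc|cf|82|
→ t1 |dc|2f|cf|dc|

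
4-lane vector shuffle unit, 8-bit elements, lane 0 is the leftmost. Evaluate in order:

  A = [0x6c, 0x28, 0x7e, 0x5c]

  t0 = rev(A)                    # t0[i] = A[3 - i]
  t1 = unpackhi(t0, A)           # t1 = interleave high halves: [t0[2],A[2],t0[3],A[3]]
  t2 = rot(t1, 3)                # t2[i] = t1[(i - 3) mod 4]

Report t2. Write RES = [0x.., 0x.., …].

RES = [ 0x7e  0x6c  0x5c  0x28 ]

→ t0 |5c|7e|28|6c|
→ t1 |28|7e|6c|5c|
→ t2 |7e|6c|5c|28|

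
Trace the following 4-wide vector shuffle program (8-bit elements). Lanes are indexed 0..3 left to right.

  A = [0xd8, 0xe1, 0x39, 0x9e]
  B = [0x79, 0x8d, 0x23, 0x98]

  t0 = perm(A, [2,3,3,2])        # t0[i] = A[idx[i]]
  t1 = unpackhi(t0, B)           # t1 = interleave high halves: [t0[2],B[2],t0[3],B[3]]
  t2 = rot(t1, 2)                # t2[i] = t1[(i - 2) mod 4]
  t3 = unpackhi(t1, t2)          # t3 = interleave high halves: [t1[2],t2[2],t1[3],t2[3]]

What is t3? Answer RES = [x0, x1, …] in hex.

t0 = [0x39, 0x9e, 0x9e, 0x39]
t1 = [0x9e, 0x23, 0x39, 0x98]
t2 = [0x39, 0x98, 0x9e, 0x23]
t3 = [0x39, 0x9e, 0x98, 0x23]

RES = [ 0x39  0x9e  0x98  0x23 ]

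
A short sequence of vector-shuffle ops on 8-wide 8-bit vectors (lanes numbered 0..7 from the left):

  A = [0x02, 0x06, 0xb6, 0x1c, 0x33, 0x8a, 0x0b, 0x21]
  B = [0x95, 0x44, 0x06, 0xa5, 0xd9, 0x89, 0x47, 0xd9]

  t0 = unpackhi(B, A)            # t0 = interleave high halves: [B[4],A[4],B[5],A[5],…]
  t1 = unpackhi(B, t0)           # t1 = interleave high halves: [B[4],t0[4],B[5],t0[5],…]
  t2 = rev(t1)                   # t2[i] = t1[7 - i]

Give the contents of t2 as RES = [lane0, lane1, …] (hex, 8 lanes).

  t0: d9 33 89 8a 47 0b d9 21
  t1: d9 47 89 0b 47 d9 d9 21
  t2: 21 d9 d9 47 0b 89 47 d9

RES = [0x21, 0xd9, 0xd9, 0x47, 0x0b, 0x89, 0x47, 0xd9]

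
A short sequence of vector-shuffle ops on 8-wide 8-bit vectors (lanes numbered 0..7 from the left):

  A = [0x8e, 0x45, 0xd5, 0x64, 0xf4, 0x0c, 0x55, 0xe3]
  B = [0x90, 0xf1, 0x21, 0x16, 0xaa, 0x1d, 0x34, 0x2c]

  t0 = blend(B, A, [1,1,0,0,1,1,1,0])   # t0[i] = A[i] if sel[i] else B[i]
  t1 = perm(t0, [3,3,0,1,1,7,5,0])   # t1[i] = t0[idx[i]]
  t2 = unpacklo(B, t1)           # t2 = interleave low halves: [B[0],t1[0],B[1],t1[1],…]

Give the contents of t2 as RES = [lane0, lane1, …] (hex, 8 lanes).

t0 = [0x8e, 0x45, 0x21, 0x16, 0xf4, 0x0c, 0x55, 0x2c]
t1 = [0x16, 0x16, 0x8e, 0x45, 0x45, 0x2c, 0x0c, 0x8e]
t2 = [0x90, 0x16, 0xf1, 0x16, 0x21, 0x8e, 0x16, 0x45]

RES = [0x90, 0x16, 0xf1, 0x16, 0x21, 0x8e, 0x16, 0x45]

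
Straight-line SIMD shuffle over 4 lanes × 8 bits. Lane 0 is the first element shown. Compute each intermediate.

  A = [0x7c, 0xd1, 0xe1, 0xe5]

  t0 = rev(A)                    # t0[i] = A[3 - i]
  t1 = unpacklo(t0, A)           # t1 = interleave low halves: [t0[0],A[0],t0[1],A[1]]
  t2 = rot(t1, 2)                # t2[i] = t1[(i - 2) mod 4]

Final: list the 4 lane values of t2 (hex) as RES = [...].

→ t0 |e5|e1|d1|7c|
→ t1 |e5|7c|e1|d1|
→ t2 |e1|d1|e5|7c|

RES = [ 0xe1  0xd1  0xe5  0x7c ]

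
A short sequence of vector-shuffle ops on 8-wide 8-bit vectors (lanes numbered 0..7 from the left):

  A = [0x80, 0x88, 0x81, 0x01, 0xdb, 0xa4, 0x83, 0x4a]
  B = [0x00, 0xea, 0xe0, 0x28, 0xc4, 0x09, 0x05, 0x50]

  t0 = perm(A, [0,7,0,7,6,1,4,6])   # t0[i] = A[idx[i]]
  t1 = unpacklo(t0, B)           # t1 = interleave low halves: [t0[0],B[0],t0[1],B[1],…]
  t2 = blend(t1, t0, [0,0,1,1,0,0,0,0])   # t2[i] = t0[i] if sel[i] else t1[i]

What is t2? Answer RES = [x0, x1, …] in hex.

→ t0 |80|4a|80|4a|83|88|db|83|
→ t1 |80|00|4a|ea|80|e0|4a|28|
→ t2 |80|00|80|4a|80|e0|4a|28|

RES = [ 0x80  0x00  0x80  0x4a  0x80  0xe0  0x4a  0x28 ]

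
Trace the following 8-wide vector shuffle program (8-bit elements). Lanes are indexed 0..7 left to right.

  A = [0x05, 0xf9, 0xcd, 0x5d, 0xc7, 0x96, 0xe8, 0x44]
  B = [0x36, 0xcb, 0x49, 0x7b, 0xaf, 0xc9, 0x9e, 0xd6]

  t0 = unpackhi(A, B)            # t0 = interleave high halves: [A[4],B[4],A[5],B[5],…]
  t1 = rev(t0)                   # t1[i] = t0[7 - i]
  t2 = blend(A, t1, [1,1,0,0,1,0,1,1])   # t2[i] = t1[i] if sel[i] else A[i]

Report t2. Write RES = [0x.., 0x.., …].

RES = [ 0xd6  0x44  0xcd  0x5d  0xc9  0x96  0xaf  0xc7 ]

  t0: c7 af 96 c9 e8 9e 44 d6
  t1: d6 44 9e e8 c9 96 af c7
  t2: d6 44 cd 5d c9 96 af c7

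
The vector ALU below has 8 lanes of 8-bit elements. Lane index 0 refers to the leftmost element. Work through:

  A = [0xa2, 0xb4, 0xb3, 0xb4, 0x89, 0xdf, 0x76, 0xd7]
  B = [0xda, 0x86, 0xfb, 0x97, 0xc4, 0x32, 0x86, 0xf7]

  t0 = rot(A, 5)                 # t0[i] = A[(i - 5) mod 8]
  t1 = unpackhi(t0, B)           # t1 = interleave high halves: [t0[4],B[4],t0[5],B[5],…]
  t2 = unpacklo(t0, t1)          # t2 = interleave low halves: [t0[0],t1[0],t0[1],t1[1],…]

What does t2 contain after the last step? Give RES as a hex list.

RES = [ 0xb4  0xd7  0x89  0xc4  0xdf  0xa2  0x76  0x32 ]

→ t0 |b4|89|df|76|d7|a2|b4|b3|
→ t1 |d7|c4|a2|32|b4|86|b3|f7|
→ t2 |b4|d7|89|c4|df|a2|76|32|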